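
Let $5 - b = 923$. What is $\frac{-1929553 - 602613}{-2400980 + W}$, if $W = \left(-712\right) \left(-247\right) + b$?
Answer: $\frac{1266083}{1113017} \approx 1.1375$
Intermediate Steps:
$b = -918$ ($b = 5 - 923 = -918$)
$W = 174946$ ($W = \left(-712\right) \left(-247\right) - 918 = 175864 - 918 = 174946$)
$\frac{-1929553 - 602613}{-2400980 + W} = \frac{-1929553 - 602613}{-2400980 + 174946} = - \frac{2532166}{-2226034} = \left(-2532166\right) \left(- \frac{1}{2226034}\right) = \frac{1266083}{1113017}$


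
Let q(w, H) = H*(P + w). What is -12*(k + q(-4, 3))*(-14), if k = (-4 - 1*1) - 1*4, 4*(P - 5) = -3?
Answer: -1386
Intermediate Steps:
P = 17/4 (P = 5 + (¼)*(-3) = 5 - ¾ = 17/4 ≈ 4.2500)
q(w, H) = H*(17/4 + w)
k = -9 (k = (-4 - 1) - 4 = -5 - 4 = -9)
-12*(k + q(-4, 3))*(-14) = -12*(-9 + (¼)*3*(17 + 4*(-4)))*(-14) = -12*(-9 + (¼)*3*(17 - 16))*(-14) = -12*(-9 + (¼)*3*1)*(-14) = -12*(-9 + ¾)*(-14) = -(-99)*(-14) = -12*231/2 = -1386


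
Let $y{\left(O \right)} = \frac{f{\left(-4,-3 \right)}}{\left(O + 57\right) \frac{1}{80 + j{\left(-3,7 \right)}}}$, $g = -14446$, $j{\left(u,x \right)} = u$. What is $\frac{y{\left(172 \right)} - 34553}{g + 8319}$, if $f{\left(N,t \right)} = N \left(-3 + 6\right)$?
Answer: $\frac{7913561}{1403083} \approx 5.6401$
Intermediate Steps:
$f{\left(N,t \right)} = 3 N$ ($f{\left(N,t \right)} = N 3 = 3 N$)
$y{\left(O \right)} = - \frac{12}{\frac{57}{77} + \frac{O}{77}}$ ($y{\left(O \right)} = \frac{3 \left(-4\right)}{\left(O + 57\right) \frac{1}{80 - 3}} = - \frac{12}{\left(57 + O\right) \frac{1}{77}} = - \frac{12}{\frac{57}{77} + \frac{O}{77}}$)
$\frac{y{\left(172 \right)} - 34553}{g + 8319} = \frac{- \frac{924}{57 + 172} - 34553}{-14446 + 8319} = \frac{- \frac{924}{229} - 34553}{-6127} = \left(\left(-924\right) \frac{1}{229} - 34553\right) \left(- \frac{1}{6127}\right) = \left(- \frac{924}{229} - 34553\right) \left(- \frac{1}{6127}\right) = \left(- \frac{7913561}{229}\right) \left(- \frac{1}{6127}\right) = \frac{7913561}{1403083}$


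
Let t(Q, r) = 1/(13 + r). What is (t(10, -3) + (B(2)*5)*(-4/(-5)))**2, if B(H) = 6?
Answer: 58081/100 ≈ 580.81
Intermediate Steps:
(t(10, -3) + (B(2)*5)*(-4/(-5)))**2 = (1/(13 - 3) + (6*5)*(-4/(-5)))**2 = (1/10 + 30*(-4*(-1/5)))**2 = (1/10 + 30*(4/5))**2 = (1/10 + 24)**2 = (241/10)**2 = 58081/100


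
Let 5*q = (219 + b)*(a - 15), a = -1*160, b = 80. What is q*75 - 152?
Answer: -785027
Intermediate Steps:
a = -160
q = -10465 (q = ((219 + 80)*(-160 - 15))/5 = (299*(-175))/5 = (⅕)*(-52325) = -10465)
q*75 - 152 = -10465*75 - 152 = -784875 - 152 = -785027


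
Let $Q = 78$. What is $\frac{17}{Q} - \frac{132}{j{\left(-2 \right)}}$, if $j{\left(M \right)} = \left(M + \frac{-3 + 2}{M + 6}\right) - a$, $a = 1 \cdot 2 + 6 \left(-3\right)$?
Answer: $- \frac{3659}{390} \approx -9.382$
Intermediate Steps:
$a = -16$ ($a = 2 - 18 = -16$)
$j{\left(M \right)} = 16 + M - \frac{1}{6 + M}$ ($j{\left(M \right)} = \left(M + \frac{-3 + 2}{M + 6}\right) - -16 = \left(M - \frac{1}{6 + M}\right) + 16 = 16 + M - \frac{1}{6 + M}$)
$\frac{17}{Q} - \frac{132}{j{\left(-2 \right)}} = \frac{17}{78} - \frac{132}{\frac{1}{6 - 2} \left(95 + \left(-2\right)^{2} + 22 \left(-2\right)\right)} = 17 \cdot \frac{1}{78} - \frac{132}{\frac{1}{4} \left(95 + 4 - 44\right)} = \frac{17}{78} - \frac{132}{\frac{1}{4} \cdot 55} = \frac{17}{78} - \frac{132}{\frac{55}{4}} = \frac{17}{78} - \frac{48}{5} = - \frac{3659}{390}$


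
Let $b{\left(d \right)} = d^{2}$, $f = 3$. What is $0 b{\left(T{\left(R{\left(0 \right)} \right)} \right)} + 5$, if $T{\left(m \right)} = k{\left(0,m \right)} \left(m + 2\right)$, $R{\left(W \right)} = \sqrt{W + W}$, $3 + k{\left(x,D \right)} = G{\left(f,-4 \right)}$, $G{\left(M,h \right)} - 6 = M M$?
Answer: $5$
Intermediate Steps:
$G{\left(M,h \right)} = 6 + M^{2}$ ($G{\left(M,h \right)} = 6 + M M = 6 + M^{2}$)
$k{\left(x,D \right)} = 12$ ($k{\left(x,D \right)} = -3 + \left(6 + 3^{2}\right) = -3 + \left(6 + 9\right) = -3 + 15 = 12$)
$R{\left(W \right)} = \sqrt{2} \sqrt{W}$ ($R{\left(W \right)} = \sqrt{2 W} = \sqrt{2} \sqrt{W}$)
$T{\left(m \right)} = 24 + 12 m$ ($T{\left(m \right)} = 12 \left(m + 2\right) = 12 \left(2 + m\right) = 24 + 12 m$)
$0 b{\left(T{\left(R{\left(0 \right)} \right)} \right)} + 5 = 0 \left(24 + 12 \sqrt{2} \sqrt{0}\right)^{2} + 5 = 0 \left(24 + 12 \sqrt{2} \cdot 0\right)^{2} + 5 = 0 \left(24 + 12 \cdot 0\right)^{2} + 5 = 0 \left(24 + 0\right)^{2} + 5 = 0 \cdot 24^{2} + 5 = 0 \cdot 576 + 5 = 0 + 5 = 5$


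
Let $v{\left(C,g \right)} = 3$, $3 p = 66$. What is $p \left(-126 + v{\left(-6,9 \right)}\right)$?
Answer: $-2706$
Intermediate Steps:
$p = 22$ ($p = \frac{1}{3} \cdot 66 = 22$)
$p \left(-126 + v{\left(-6,9 \right)}\right) = 22 \left(-126 + 3\right) = 22 \left(-123\right) = -2706$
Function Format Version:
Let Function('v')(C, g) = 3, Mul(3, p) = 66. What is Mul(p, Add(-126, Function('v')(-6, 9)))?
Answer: -2706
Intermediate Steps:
p = 22 (p = Mul(Rational(1, 3), 66) = 22)
Mul(p, Add(-126, Function('v')(-6, 9))) = Mul(22, Add(-126, 3)) = Mul(22, -123) = -2706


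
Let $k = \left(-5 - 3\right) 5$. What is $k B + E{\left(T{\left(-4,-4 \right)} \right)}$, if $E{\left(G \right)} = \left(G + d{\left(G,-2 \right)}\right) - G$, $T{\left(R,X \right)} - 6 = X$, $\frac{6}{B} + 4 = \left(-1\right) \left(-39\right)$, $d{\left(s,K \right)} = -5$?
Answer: $- \frac{83}{7} \approx -11.857$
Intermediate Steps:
$B = \frac{6}{35}$ ($B = \frac{6}{-4 - -39} = \frac{6}{-4 + 39} = \frac{6}{35} \approx 0.17143$)
$T{\left(R,X \right)} = 6 + X$
$E{\left(G \right)} = -5$ ($E{\left(G \right)} = \left(G - 5\right) - G = \left(-5 + G\right) - G = -5$)
$k = -40$ ($k = \left(-8\right) 5 = -40$)
$k B + E{\left(T{\left(-4,-4 \right)} \right)} = \left(-40\right) \frac{6}{35} - 5 = - \frac{48}{7} - 5 = - \frac{83}{7}$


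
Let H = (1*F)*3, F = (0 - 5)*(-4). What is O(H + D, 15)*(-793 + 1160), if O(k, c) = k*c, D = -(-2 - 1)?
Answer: 346815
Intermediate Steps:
F = 20 (F = -5*(-4) = 20)
D = 3 (D = -1*(-3) = 3)
H = 60 (H = (1*20)*3 = 20*3 = 60)
O(k, c) = c*k
O(H + D, 15)*(-793 + 1160) = (15*(60 + 3))*(-793 + 1160) = (15*63)*367 = 945*367 = 346815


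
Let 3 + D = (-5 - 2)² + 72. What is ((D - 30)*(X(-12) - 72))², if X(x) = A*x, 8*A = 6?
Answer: 50808384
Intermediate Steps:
A = ¾ (A = (⅛)*6 = ¾ ≈ 0.75000)
D = 118 (D = -3 + ((-5 - 2)² + 72) = -3 + ((-7)² + 72) = -3 + (49 + 72) = -3 + 121 = 118)
X(x) = 3*x/4
((D - 30)*(X(-12) - 72))² = ((118 - 30)*((¾)*(-12) - 72))² = (88*(-9 - 72))² = (88*(-81))² = (-7128)² = 50808384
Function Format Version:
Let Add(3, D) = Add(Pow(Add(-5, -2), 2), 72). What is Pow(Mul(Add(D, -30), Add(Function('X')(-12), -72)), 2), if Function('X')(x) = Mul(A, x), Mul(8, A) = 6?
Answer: 50808384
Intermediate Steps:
A = Rational(3, 4) (A = Mul(Rational(1, 8), 6) = Rational(3, 4) ≈ 0.75000)
D = 118 (D = Add(-3, Add(Pow(Add(-5, -2), 2), 72)) = Add(-3, Add(Pow(-7, 2), 72)) = Add(-3, Add(49, 72)) = Add(-3, 121) = 118)
Function('X')(x) = Mul(Rational(3, 4), x)
Pow(Mul(Add(D, -30), Add(Function('X')(-12), -72)), 2) = Pow(Mul(Add(118, -30), Add(Mul(Rational(3, 4), -12), -72)), 2) = Pow(Mul(88, Add(-9, -72)), 2) = Pow(Mul(88, -81), 2) = Pow(-7128, 2) = 50808384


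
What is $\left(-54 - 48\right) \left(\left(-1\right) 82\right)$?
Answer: $8364$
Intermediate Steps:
$\left(-54 - 48\right) \left(\left(-1\right) 82\right) = \left(-102\right) \left(-82\right) = 8364$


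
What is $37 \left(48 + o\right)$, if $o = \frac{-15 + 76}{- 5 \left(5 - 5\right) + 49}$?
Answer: $\frac{89281}{49} \approx 1822.1$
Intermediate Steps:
$o = \frac{61}{49}$ ($o = \frac{61}{\left(-5\right) 0 + 49} = \frac{61}{0 + 49} = \frac{61}{49} \approx 1.2449$)
$37 \left(48 + o\right) = 37 \left(48 + \frac{61}{49}\right) = 37 \cdot \frac{2413}{49} = \frac{89281}{49}$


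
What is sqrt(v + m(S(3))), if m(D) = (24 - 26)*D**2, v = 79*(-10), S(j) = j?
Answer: 2*I*sqrt(202) ≈ 28.425*I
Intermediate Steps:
v = -790
m(D) = -2*D**2
sqrt(v + m(S(3))) = sqrt(-790 - 2*3**2) = sqrt(-790 - 2*9) = sqrt(-790 - 18) = sqrt(-808) = 2*I*sqrt(202)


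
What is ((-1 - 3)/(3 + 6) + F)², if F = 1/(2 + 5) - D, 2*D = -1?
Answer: 625/15876 ≈ 0.039368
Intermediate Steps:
D = -½ (D = (½)*(-1) = -½ ≈ -0.50000)
F = 9/14 (F = 1/(2 + 5) - 1*(-½) = 1/7 + ½ = ⅐ + ½ = 9/14 ≈ 0.64286)
((-1 - 3)/(3 + 6) + F)² = ((-1 - 3)/(3 + 6) + 9/14)² = (-4/9 + 9/14)² = (25/126)² = 625/15876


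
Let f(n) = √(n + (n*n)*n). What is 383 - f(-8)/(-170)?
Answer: 383 + I*√130/85 ≈ 383.0 + 0.13414*I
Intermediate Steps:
f(n) = √(n + n³) (f(n) = √(n + n²*n) = √(n + n³))
383 - f(-8)/(-170) = 383 - √(-8 + (-8)³)/(-170) = 383 - √(-8 - 512)*(-1)/170 = 383 - √(-520)*(-1)/170 = 383 - 2*I*√130*(-1)/170 = 383 - (-1)*I*√130/85 = 383 + I*√130/85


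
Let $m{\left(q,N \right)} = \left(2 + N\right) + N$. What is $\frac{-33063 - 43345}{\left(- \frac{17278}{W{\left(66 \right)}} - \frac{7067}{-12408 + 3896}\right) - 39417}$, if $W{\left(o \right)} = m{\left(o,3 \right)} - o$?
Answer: $\frac{18861161984}{9656267505} \approx 1.9533$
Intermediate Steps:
$m{\left(q,N \right)} = 2 + 2 N$
$W{\left(o \right)} = 8 - o$ ($W{\left(o \right)} = \left(2 + 2 \cdot 3\right) - o = \left(2 + 6\right) - o = 8 - o$)
$\frac{-33063 - 43345}{\left(- \frac{17278}{W{\left(66 \right)}} - \frac{7067}{-12408 + 3896}\right) - 39417} = \frac{-33063 - 43345}{\left(- \frac{17278}{8 - 66} - \frac{7067}{-12408 + 3896}\right) - 39417} = - \frac{76408}{\left(- \frac{17278}{8 - 66} - \frac{7067}{-8512}\right) - 39417} = - \frac{76408}{\left(- \frac{17278}{-58} - - \frac{7067}{8512}\right) - 39417} = - \frac{76408}{\left(\left(-17278\right) \left(- \frac{1}{58}\right) + \frac{7067}{8512}\right) - 39417} = - \frac{76408}{\left(\frac{8639}{29} + \frac{7067}{8512}\right) - 39417} = - \frac{76408}{\frac{73740111}{246848} - 39417} = - \frac{76408}{- \frac{9656267505}{246848}} = \left(-76408\right) \left(- \frac{246848}{9656267505}\right) = \frac{18861161984}{9656267505}$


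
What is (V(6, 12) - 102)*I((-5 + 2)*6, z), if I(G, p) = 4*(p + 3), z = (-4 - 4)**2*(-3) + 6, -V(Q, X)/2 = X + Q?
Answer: 101016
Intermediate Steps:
V(Q, X) = -2*Q - 2*X (V(Q, X) = -2*(X + Q) = -2*(Q + X) = -2*Q - 2*X)
z = -186 (z = (-8)**2*(-3) + 6 = 64*(-3) + 6 = -192 + 6 = -186)
I(G, p) = 12 + 4*p (I(G, p) = 4*(3 + p) = 12 + 4*p)
(V(6, 12) - 102)*I((-5 + 2)*6, z) = ((-2*6 - 2*12) - 102)*(12 + 4*(-186)) = ((-12 - 24) - 102)*(12 - 744) = (-36 - 102)*(-732) = -138*(-732) = 101016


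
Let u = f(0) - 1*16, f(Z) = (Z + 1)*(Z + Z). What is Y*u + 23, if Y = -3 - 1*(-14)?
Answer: -153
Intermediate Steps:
Y = 11 (Y = -3 + 14 = 11)
f(Z) = 2*Z*(1 + Z) (f(Z) = (1 + Z)*(2*Z) = 2*Z*(1 + Z))
u = -16 (u = 2*0*(1 + 0) - 1*16 = 2*0*1 - 16 = 0 - 16 = -16)
Y*u + 23 = 11*(-16) + 23 = -176 + 23 = -153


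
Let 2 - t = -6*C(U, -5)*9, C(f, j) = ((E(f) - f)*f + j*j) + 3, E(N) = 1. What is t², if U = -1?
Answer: 1976836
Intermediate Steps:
C(f, j) = 3 + j² + f*(1 - f) (C(f, j) = ((1 - f)*f + j*j) + 3 = (f*(1 - f) + j²) + 3 = (j² + f*(1 - f)) + 3 = 3 + j² + f*(1 - f))
t = 1406 (t = 2 - (-6*(3 - 1 + (-5)² - 1*(-1)²))*9 = 2 - (-6*(3 - 1 + 25 - 1*1))*9 = 2 - (-6*(3 - 1 + 25 - 1))*9 = 2 - (-6*26)*9 = 2 - (-156)*9 = 2 - 1*(-1404) = 2 + 1404 = 1406)
t² = 1406² = 1976836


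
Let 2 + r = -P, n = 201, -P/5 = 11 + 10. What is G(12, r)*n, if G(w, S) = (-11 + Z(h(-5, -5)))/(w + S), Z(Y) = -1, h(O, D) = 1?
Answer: -2412/115 ≈ -20.974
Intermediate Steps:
P = -105 (P = -5*(11 + 10) = -5*21 = -105)
r = 103 (r = -2 - 1*(-105) = -2 + 105 = 103)
G(w, S) = -12/(S + w) (G(w, S) = (-11 - 1)/(w + S) = -12/(S + w))
G(12, r)*n = -12/(103 + 12)*201 = -12/115*201 = -2412/115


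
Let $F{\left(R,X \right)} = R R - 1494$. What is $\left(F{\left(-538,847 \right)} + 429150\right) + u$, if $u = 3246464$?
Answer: $3963564$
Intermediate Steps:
$F{\left(R,X \right)} = -1494 + R^{2}$ ($F{\left(R,X \right)} = R^{2} - 1494 = -1494 + R^{2}$)
$\left(F{\left(-538,847 \right)} + 429150\right) + u = \left(\left(-1494 + \left(-538\right)^{2}\right) + 429150\right) + 3246464 = \left(\left(-1494 + 289444\right) + 429150\right) + 3246464 = \left(287950 + 429150\right) + 3246464 = 717100 + 3246464 = 3963564$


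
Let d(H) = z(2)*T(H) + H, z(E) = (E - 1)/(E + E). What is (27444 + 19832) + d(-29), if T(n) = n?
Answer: 188959/4 ≈ 47240.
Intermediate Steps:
z(E) = (-1 + E)/(2*E) (z(E) = (-1 + E)/((2*E)) = (-1 + E)*(1/(2*E)) = (-1 + E)/(2*E))
d(H) = 5*H/4 (d(H) = ((½)*(-1 + 2)/2)*H + H = ((½)*(½)*1)*H + H = H/4 + H = 5*H/4)
(27444 + 19832) + d(-29) = (27444 + 19832) + (5/4)*(-29) = 47276 - 145/4 = 188959/4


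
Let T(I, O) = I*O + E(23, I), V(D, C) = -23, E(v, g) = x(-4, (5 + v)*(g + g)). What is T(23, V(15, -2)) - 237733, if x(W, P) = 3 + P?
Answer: -236971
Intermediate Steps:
E(v, g) = 3 + 2*g*(5 + v) (E(v, g) = 3 + (5 + v)*(g + g) = 3 + (5 + v)*(2*g) = 3 + 2*g*(5 + v))
T(I, O) = 3 + 56*I + I*O (T(I, O) = I*O + (3 + 2*I*(5 + 23)) = I*O + (3 + 2*I*28) = I*O + (3 + 56*I) = 3 + 56*I + I*O)
T(23, V(15, -2)) - 237733 = (3 + 56*23 + 23*(-23)) - 237733 = (3 + 1288 - 529) - 237733 = 762 - 237733 = -236971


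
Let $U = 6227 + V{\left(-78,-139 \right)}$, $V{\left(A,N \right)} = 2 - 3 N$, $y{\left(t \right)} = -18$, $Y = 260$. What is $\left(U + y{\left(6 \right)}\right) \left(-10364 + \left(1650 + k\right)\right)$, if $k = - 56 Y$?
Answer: $-154260072$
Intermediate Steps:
$U = 6646$ ($U = 6227 + \left(2 - -417\right) = 6227 + \left(2 + 417\right) = 6227 + 419 = 6646$)
$k = -14560$ ($k = \left(-56\right) 260 = -14560$)
$\left(U + y{\left(6 \right)}\right) \left(-10364 + \left(1650 + k\right)\right) = \left(6646 - 18\right) \left(-10364 + \left(1650 - 14560\right)\right) = 6628 \left(-10364 - 12910\right) = 6628 \left(-23274\right) = -154260072$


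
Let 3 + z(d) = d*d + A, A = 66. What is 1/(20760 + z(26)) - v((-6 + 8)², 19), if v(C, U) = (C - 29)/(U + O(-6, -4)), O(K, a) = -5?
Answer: 537489/300986 ≈ 1.7858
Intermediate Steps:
z(d) = 63 + d² (z(d) = -3 + (d*d + 66) = -3 + (d² + 66) = -3 + (66 + d²) = 63 + d²)
v(C, U) = (-29 + C)/(-5 + U) (v(C, U) = (C - 29)/(U - 5) = (-29 + C)/(-5 + U))
1/(20760 + z(26)) - v((-6 + 8)², 19) = 1/(20760 + (63 + 26²)) - (-29 + (-6 + 8)²)/(-5 + 19) = 1/(20760 + (63 + 676)) - (-29 + 2²)/14 = 1/(20760 + 739) - (-29 + 4)/14 = 1/21499 - (-25)/14 = 1/21499 - 1*(-25/14) = 1/21499 + 25/14 = 537489/300986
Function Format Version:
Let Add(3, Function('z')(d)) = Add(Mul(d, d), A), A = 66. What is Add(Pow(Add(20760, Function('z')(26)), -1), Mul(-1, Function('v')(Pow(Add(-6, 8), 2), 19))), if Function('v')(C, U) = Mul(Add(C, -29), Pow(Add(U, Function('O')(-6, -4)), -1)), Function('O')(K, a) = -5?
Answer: Rational(537489, 300986) ≈ 1.7858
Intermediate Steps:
Function('z')(d) = Add(63, Pow(d, 2)) (Function('z')(d) = Add(-3, Add(Mul(d, d), 66)) = Add(-3, Add(Pow(d, 2), 66)) = Add(-3, Add(66, Pow(d, 2))) = Add(63, Pow(d, 2)))
Function('v')(C, U) = Mul(Pow(Add(-5, U), -1), Add(-29, C)) (Function('v')(C, U) = Mul(Add(C, -29), Pow(Add(U, -5), -1)) = Mul(Add(-29, C), Pow(Add(-5, U), -1)) = Mul(Pow(Add(-5, U), -1), Add(-29, C)))
Add(Pow(Add(20760, Function('z')(26)), -1), Mul(-1, Function('v')(Pow(Add(-6, 8), 2), 19))) = Add(Pow(Add(20760, Add(63, Pow(26, 2))), -1), Mul(-1, Mul(Pow(Add(-5, 19), -1), Add(-29, Pow(Add(-6, 8), 2))))) = Add(Pow(Add(20760, Add(63, 676)), -1), Mul(-1, Mul(Pow(14, -1), Add(-29, Pow(2, 2))))) = Add(Pow(Add(20760, 739), -1), Mul(-1, Mul(Rational(1, 14), Add(-29, 4)))) = Add(Pow(21499, -1), Mul(-1, Mul(Rational(1, 14), -25))) = Add(Rational(1, 21499), Mul(-1, Rational(-25, 14))) = Add(Rational(1, 21499), Rational(25, 14)) = Rational(537489, 300986)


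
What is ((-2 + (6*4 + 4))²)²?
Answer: 456976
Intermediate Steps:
((-2 + (6*4 + 4))²)² = ((-2 + (24 + 4))²)² = ((-2 + 28)²)² = (26²)² = 676² = 456976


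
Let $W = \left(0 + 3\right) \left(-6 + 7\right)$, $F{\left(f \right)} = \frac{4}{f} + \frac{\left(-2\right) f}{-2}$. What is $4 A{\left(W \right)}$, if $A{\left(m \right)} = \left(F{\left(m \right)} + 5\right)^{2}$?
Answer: $\frac{3136}{9} \approx 348.44$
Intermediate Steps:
$F{\left(f \right)} = f + \frac{4}{f}$ ($F{\left(f \right)} = \frac{4}{f} + - 2 f \left(- \frac{1}{2}\right) = \frac{4}{f} + f = f + \frac{4}{f}$)
$W = 3$ ($W = 3 \cdot 1 = 3$)
$A{\left(m \right)} = \left(5 + m + \frac{4}{m}\right)^{2}$ ($A{\left(m \right)} = \left(\left(m + \frac{4}{m}\right) + 5\right)^{2} = \left(5 + m + \frac{4}{m}\right)^{2}$)
$4 A{\left(W \right)} = 4 \left(5 + 3 + \frac{4}{3}\right)^{2} = 4 \left(\frac{28}{3}\right)^{2} = 4 \cdot \frac{784}{9} = \frac{3136}{9}$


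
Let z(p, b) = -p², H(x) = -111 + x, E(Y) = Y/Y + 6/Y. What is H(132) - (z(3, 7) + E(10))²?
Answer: -844/25 ≈ -33.760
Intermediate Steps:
E(Y) = 1 + 6/Y
H(132) - (z(3, 7) + E(10))² = (-111 + 132) - (-1*3² + (6 + 10)/10)² = 21 - (-1*9 + (⅒)*16)² = 21 - (-9 + 8/5)² = 21 - (-37/5)² = 21 - 1*1369/25 = 21 - 1369/25 = -844/25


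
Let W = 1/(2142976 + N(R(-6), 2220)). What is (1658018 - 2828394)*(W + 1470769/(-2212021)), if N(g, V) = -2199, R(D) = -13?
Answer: 3685029763950184992/4735443680317 ≈ 7.7818e+5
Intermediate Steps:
W = 1/2140777 (W = 1/(2142976 - 2199) = 1/2140777 ≈ 4.6712e-7)
(1658018 - 2828394)*(W + 1470769/(-2212021)) = (1658018 - 2828394)*(1/2140777 + 1470769/(-2212021)) = -1170376*(1/2140777 + 1470769*(-1/2212021)) = -1170376*(1/2140777 - 1470769/2212021) = -1170376*(-3148586235492/4735443680317) = 3685029763950184992/4735443680317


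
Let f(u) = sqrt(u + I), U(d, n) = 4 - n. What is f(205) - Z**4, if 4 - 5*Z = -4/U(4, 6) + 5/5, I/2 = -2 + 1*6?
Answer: -1/625 + sqrt(213) ≈ 14.593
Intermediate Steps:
I = 8 (I = 2*(-2 + 1*6) = 2*(-2 + 6) = 2*4 = 8)
Z = 1/5 (Z = 4/5 - (-4/(4 - 1*6) + 5/5)/5 = 4/5 - (-4/(4 - 6) + 5*(1/5))/5 = 4/5 - (-4/(-2) + 1)/5 = 4/5 - (-4*(-1/2) + 1)/5 = 4/5 - (2 + 1)/5 = 4/5 - 1/5*3 = 4/5 - 3/5 = 1/5 ≈ 0.20000)
f(u) = sqrt(8 + u) (f(u) = sqrt(u + 8) = sqrt(8 + u))
f(205) - Z**4 = sqrt(8 + 205) - (1/5)**4 = sqrt(213) - 1*1/625 = sqrt(213) - 1/625 = -1/625 + sqrt(213)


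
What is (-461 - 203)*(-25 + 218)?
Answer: -128152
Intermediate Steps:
(-461 - 203)*(-25 + 218) = -664*193 = -128152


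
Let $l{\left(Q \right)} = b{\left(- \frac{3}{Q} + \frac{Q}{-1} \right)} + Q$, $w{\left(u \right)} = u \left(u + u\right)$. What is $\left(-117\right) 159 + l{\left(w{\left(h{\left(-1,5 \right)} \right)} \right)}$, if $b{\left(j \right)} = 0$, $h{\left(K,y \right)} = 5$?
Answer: $-18553$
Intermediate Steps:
$w{\left(u \right)} = 2 u^{2}$ ($w{\left(u \right)} = u 2 u = 2 u^{2}$)
$l{\left(Q \right)} = Q$ ($l{\left(Q \right)} = 0 + Q = Q$)
$\left(-117\right) 159 + l{\left(w{\left(h{\left(-1,5 \right)} \right)} \right)} = \left(-117\right) 159 + 2 \cdot 5^{2} = -18603 + 2 \cdot 25 = -18603 + 50 = -18553$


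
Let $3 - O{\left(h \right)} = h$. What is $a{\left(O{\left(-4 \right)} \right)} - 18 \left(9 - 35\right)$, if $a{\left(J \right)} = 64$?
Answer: $532$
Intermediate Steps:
$O{\left(h \right)} = 3 - h$
$a{\left(O{\left(-4 \right)} \right)} - 18 \left(9 - 35\right) = 64 - 18 \left(9 - 35\right) = 64 - 18 \left(-26\right) = 64 - -468 = 64 + 468 = 532$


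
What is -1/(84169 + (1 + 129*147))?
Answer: -1/103133 ≈ -9.6962e-6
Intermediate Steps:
-1/(84169 + (1 + 129*147)) = -1/(84169 + (1 + 18963)) = -1/(84169 + 18964) = -1/103133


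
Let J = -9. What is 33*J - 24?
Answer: -321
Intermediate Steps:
33*J - 24 = 33*(-9) - 24 = -297 - 24 = -321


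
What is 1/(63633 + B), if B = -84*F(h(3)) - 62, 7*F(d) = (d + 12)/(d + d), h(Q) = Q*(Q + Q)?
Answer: 1/63561 ≈ 1.5733e-5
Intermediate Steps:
h(Q) = 2*Q² (h(Q) = Q*(2*Q) = 2*Q²)
F(d) = (12 + d)/(14*d) (F(d) = ((d + 12)/(d + d))/7 = ((12 + d)/((2*d)))/7 = ((12 + d)*(1/(2*d)))/7 = ((12 + d)/(2*d))/7 = (12 + d)/(14*d))
B = -72 (B = -6*(12 + 2*3²)/(2*3²) - 62 = -6*(12 + 2*9)/(2*9) - 62 = -6*(12 + 18)/18 - 62 = -6*30/18 - 62 = -84*5/42 - 62 = -10 - 62 = -72)
1/(63633 + B) = 1/(63633 - 72) = 1/63561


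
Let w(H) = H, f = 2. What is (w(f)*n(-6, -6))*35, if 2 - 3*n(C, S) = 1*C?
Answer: 560/3 ≈ 186.67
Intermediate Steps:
n(C, S) = 2/3 - C/3
(w(f)*n(-6, -6))*35 = (2*(2/3 - 1/3*(-6)))*35 = (2*(2/3 + 2))*35 = (2*(8/3))*35 = (16/3)*35 = 560/3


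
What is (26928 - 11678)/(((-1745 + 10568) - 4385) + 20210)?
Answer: 7625/12324 ≈ 0.61871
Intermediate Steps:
(26928 - 11678)/(((-1745 + 10568) - 4385) + 20210) = 15250/((8823 - 4385) + 20210) = 15250/(4438 + 20210) = 15250/24648 = 15250*(1/24648) = 7625/12324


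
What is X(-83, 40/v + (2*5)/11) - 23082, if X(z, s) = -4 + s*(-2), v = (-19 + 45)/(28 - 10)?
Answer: -3309478/143 ≈ -23143.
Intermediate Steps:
v = 13/9 (v = 26/18 = 26*(1/18) = 13/9 ≈ 1.4444)
X(z, s) = -4 - 2*s
X(-83, 40/v + (2*5)/11) - 23082 = (-4 - 2*(40/(13/9) + (2*5)/11)) - 23082 = (-4 - 2*(40*(9/13) + 10*(1/11))) - 23082 = (-4 - 2*(360/13 + 10/11)) - 23082 = (-4 - 2*4090/143) - 23082 = (-4 - 8180/143) - 23082 = -8752/143 - 23082 = -3309478/143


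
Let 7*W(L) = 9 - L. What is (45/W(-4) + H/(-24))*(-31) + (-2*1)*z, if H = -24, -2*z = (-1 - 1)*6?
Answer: -10324/13 ≈ -794.15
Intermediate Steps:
z = 6 (z = -(-1 - 1)*6/2 = -(-1)*6 = -½*(-12) = 6)
W(L) = 9/7 - L/7 (W(L) = (9 - L)/7 = 9/7 - L/7)
(45/W(-4) + H/(-24))*(-31) + (-2*1)*z = (45/(9/7 - ⅐*(-4)) - 24/(-24))*(-31) - 2*1*6 = (45/(9/7 + 4/7) - 24*(-1/24))*(-31) - 2*6 = (45/(13/7) + 1)*(-31) - 12 = (45*(7/13) + 1)*(-31) - 12 = (315/13 + 1)*(-31) - 12 = (328/13)*(-31) - 12 = -10168/13 - 12 = -10324/13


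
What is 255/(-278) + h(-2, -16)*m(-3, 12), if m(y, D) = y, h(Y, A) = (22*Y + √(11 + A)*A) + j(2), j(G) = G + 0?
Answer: 34773/278 + 48*I*√5 ≈ 125.08 + 107.33*I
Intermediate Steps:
j(G) = G
h(Y, A) = 2 + 22*Y + A*√(11 + A) (h(Y, A) = (22*Y + √(11 + A)*A) + 2 = (22*Y + A*√(11 + A)) + 2 = 2 + 22*Y + A*√(11 + A))
255/(-278) + h(-2, -16)*m(-3, 12) = 255/(-278) + (2 + 22*(-2) - 16*√(11 - 16))*(-3) = 255*(-1/278) + (2 - 44 - 16*I*√5)*(-3) = -255/278 + (2 - 44 - 16*I*√5)*(-3) = -255/278 + (-42 - 16*I*√5)*(-3) = -255/278 + (126 + 48*I*√5) = 34773/278 + 48*I*√5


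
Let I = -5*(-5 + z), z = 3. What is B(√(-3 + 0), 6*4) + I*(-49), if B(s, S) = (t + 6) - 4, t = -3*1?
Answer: -491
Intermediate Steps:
t = -3
I = 10 (I = -5*(-5 + 3) = -5*(-2) = 10)
B(s, S) = -1 (B(s, S) = (-3 + 6) - 4 = 3 - 4 = -1)
B(√(-3 + 0), 6*4) + I*(-49) = -1 + 10*(-49) = -1 - 490 = -491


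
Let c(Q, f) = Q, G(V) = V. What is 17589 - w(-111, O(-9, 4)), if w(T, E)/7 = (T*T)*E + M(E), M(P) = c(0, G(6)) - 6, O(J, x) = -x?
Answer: 362619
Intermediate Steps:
M(P) = -6 (M(P) = 0 - 6 = -6)
w(T, E) = -42 + 7*E*T**2 (w(T, E) = 7*((T*T)*E - 6) = 7*(T**2*E - 6) = 7*(E*T**2 - 6) = 7*(-6 + E*T**2) = -42 + 7*E*T**2)
17589 - w(-111, O(-9, 4)) = 17589 - (-42 + 7*(-1*4)*(-111)**2) = 17589 - (-42 + 7*(-4)*12321) = 17589 - (-42 - 344988) = 17589 - 1*(-345030) = 17589 + 345030 = 362619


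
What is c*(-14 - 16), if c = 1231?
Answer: -36930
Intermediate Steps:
c*(-14 - 16) = 1231*(-14 - 16) = 1231*(-30) = -36930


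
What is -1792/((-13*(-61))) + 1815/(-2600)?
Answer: -93823/31720 ≈ -2.9579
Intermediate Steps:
-1792/((-13*(-61))) + 1815/(-2600) = -1792/793 + 1815*(-1/2600) = -1792*1/793 - 363/520 = -1792/793 - 363/520 = -93823/31720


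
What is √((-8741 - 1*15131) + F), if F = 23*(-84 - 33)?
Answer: I*√26563 ≈ 162.98*I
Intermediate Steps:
F = -2691 (F = 23*(-117) = -2691)
√((-8741 - 1*15131) + F) = √((-8741 - 1*15131) - 2691) = √((-8741 - 15131) - 2691) = √(-23872 - 2691) = √(-26563) = I*√26563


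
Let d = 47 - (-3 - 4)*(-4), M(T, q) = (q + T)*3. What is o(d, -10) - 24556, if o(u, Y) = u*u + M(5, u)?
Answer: -24123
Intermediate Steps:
M(T, q) = 3*T + 3*q (M(T, q) = (T + q)*3 = 3*T + 3*q)
d = 19 (d = 47 - (-7)*(-4) = 47 - 1*28 = 47 - 28 = 19)
o(u, Y) = 15 + u² + 3*u (o(u, Y) = u*u + (3*5 + 3*u) = u² + (15 + 3*u) = 15 + u² + 3*u)
o(d, -10) - 24556 = (15 + 19² + 3*19) - 24556 = (15 + 361 + 57) - 24556 = 433 - 24556 = -24123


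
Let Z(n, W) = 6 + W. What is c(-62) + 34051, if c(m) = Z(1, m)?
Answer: 33995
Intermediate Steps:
c(m) = 6 + m
c(-62) + 34051 = (6 - 62) + 34051 = -56 + 34051 = 33995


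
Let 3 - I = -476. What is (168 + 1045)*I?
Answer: 581027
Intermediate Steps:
I = 479 (I = 3 - 1*(-476) = 3 + 476 = 479)
(168 + 1045)*I = (168 + 1045)*479 = 1213*479 = 581027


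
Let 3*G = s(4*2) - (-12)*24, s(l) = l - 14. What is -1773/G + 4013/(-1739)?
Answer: -73627/3478 ≈ -21.169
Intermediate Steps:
s(l) = -14 + l
G = 94 (G = ((-14 + 4*2) - (-12)*24)/3 = ((-14 + 8) - 1*(-288))/3 = (-6 + 288)/3 = (⅓)*282 = 94)
-1773/G + 4013/(-1739) = -1773/94 + 4013/(-1739) = -1773*1/94 + 4013*(-1/1739) = -1773/94 - 4013/1739 = -73627/3478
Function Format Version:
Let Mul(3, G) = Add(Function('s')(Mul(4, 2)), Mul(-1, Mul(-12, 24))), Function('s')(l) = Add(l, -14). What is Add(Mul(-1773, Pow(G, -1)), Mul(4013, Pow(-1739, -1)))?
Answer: Rational(-73627, 3478) ≈ -21.169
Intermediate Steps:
Function('s')(l) = Add(-14, l)
G = 94 (G = Mul(Rational(1, 3), Add(Add(-14, Mul(4, 2)), Mul(-1, Mul(-12, 24)))) = Mul(Rational(1, 3), Add(Add(-14, 8), Mul(-1, -288))) = Mul(Rational(1, 3), Add(-6, 288)) = Mul(Rational(1, 3), 282) = 94)
Add(Mul(-1773, Pow(G, -1)), Mul(4013, Pow(-1739, -1))) = Add(Mul(-1773, Pow(94, -1)), Mul(4013, Pow(-1739, -1))) = Add(Mul(-1773, Rational(1, 94)), Mul(4013, Rational(-1, 1739))) = Add(Rational(-1773, 94), Rational(-4013, 1739)) = Rational(-73627, 3478)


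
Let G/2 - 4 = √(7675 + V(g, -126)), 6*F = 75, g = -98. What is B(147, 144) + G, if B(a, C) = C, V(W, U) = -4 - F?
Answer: 152 + 17*√106 ≈ 327.03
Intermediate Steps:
F = 25/2 (F = (⅙)*75 = 25/2 ≈ 12.500)
V(W, U) = -33/2 (V(W, U) = -4 - 1*25/2 = -4 - 25/2 = -33/2)
G = 8 + 17*√106 (G = 8 + 2*√(7675 - 33/2) = 8 + 2*√(15317/2) = 8 + 2*(17*√106/2) = 8 + 17*√106 ≈ 183.03)
B(147, 144) + G = 144 + (8 + 17*√106) = 152 + 17*√106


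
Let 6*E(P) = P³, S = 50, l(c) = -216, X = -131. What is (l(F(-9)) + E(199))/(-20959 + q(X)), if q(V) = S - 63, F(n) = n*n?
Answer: -7879303/125832 ≈ -62.618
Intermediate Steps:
F(n) = n²
E(P) = P³/6
q(V) = -13 (q(V) = 50 - 63 = -13)
(l(F(-9)) + E(199))/(-20959 + q(X)) = (-216 + (⅙)*199³)/(-20959 - 13) = (-216 + (⅙)*7880599)/(-20972) = (-216 + 7880599/6)*(-1/20972) = (7879303/6)*(-1/20972) = -7879303/125832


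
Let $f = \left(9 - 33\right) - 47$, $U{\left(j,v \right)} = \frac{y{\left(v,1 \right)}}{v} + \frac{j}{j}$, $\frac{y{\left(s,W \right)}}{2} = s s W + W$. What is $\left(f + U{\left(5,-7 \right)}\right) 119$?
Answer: $-10030$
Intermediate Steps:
$y{\left(s,W \right)} = 2 W + 2 W s^{2}$ ($y{\left(s,W \right)} = 2 \left(s s W + W\right) = 2 \left(s^{2} W + W\right) = 2 \left(W s^{2} + W\right) = 2 \left(W + W s^{2}\right) = 2 W + 2 W s^{2}$)
$U{\left(j,v \right)} = 1 + \frac{2 + 2 v^{2}}{v}$ ($U{\left(j,v \right)} = \frac{2 \cdot 1 \left(1 + v^{2}\right)}{v} + \frac{j}{j} = \frac{2 + 2 v^{2}}{v} + 1 = 1 + \frac{2 + 2 v^{2}}{v}$)
$f = -71$ ($f = -24 - 47 = -71$)
$\left(f + U{\left(5,-7 \right)}\right) 119 = \left(-71 + \left(1 + 2 \left(-7\right) + \frac{2}{-7}\right)\right) 119 = \left(-71 + \left(1 - 14 + 2 \left(- \frac{1}{7}\right)\right)\right) 119 = \left(-71 - \frac{93}{7}\right) 119 = \left(- \frac{590}{7}\right) 119 = -10030$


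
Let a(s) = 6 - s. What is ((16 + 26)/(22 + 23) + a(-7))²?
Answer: 43681/225 ≈ 194.14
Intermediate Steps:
((16 + 26)/(22 + 23) + a(-7))² = ((16 + 26)/(22 + 23) + (6 - 1*(-7)))² = (42/45 + (6 + 7))² = (42*(1/45) + 13)² = (14/15 + 13)² = (209/15)² = 43681/225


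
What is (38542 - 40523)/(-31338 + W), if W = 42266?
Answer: -1981/10928 ≈ -0.18128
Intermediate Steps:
(38542 - 40523)/(-31338 + W) = (38542 - 40523)/(-31338 + 42266) = -1981/10928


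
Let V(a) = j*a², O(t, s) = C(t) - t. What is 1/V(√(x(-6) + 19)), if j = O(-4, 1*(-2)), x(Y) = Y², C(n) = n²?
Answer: 1/1100 ≈ 0.00090909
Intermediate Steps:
O(t, s) = t² - t
j = 20 (j = -4*(-1 - 4) = -4*(-5) = 20)
V(a) = 20*a²
1/V(√(x(-6) + 19)) = 1/(20*(√((-6)² + 19))²) = 1/(20*(√(36 + 19))²) = 1/(20*(√55)²) = 1/(20*55) = 1/1100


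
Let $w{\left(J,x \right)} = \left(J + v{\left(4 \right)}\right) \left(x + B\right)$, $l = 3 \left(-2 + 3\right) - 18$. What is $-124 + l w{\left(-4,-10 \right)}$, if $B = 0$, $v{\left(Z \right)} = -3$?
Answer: $-1174$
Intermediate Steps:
$l = -15$ ($l = 3 \cdot 1 - 18 = 3 - 18 = -15$)
$w{\left(J,x \right)} = x \left(-3 + J\right)$ ($w{\left(J,x \right)} = \left(J - 3\right) \left(x + 0\right) = \left(-3 + J\right) x = x \left(-3 + J\right)$)
$-124 + l w{\left(-4,-10 \right)} = -124 - 15 \left(- 10 \left(-3 - 4\right)\right) = -124 - 15 \left(\left(-10\right) \left(-7\right)\right) = -124 - 1050 = -1174$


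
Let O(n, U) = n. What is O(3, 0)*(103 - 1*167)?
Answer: -192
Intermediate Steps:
O(3, 0)*(103 - 1*167) = 3*(103 - 1*167) = 3*(103 - 167) = 3*(-64) = -192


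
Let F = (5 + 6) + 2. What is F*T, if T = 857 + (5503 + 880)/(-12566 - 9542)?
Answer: 246222249/22108 ≈ 11137.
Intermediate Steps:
F = 13 (F = 11 + 2 = 13)
T = 18940173/22108 (T = 857 + 6383/(-22108) = 857 + 6383*(-1/22108) = 857 - 6383/22108 = 18940173/22108 ≈ 856.71)
F*T = 13*(18940173/22108) = 246222249/22108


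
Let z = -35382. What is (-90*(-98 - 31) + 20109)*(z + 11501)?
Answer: -757481439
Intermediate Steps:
(-90*(-98 - 31) + 20109)*(z + 11501) = (-90*(-98 - 31) + 20109)*(-35382 + 11501) = (-90*(-129) + 20109)*(-23881) = (11610 + 20109)*(-23881) = 31719*(-23881) = -757481439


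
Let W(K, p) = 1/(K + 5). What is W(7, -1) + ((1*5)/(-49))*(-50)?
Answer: 3049/588 ≈ 5.1854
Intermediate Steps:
W(K, p) = 1/(5 + K)
W(7, -1) + ((1*5)/(-49))*(-50) = 1/(5 + 7) + ((1*5)/(-49))*(-50) = 1/12 + (5*(-1/49))*(-50) = 1/12 - 5/49*(-50) = 1/12 + 250/49 = 3049/588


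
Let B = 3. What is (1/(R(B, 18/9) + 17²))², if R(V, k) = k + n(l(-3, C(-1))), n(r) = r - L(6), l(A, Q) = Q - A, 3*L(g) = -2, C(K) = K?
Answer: 9/776161 ≈ 1.1596e-5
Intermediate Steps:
L(g) = -⅔ (L(g) = (⅓)*(-2) = -⅔)
n(r) = ⅔ + r (n(r) = r - 1*(-⅔) = r + ⅔ = ⅔ + r)
R(V, k) = 8/3 + k (R(V, k) = k + (⅔ + (-1 - 1*(-3))) = k + (⅔ + (-1 + 3)) = k + (⅔ + 2) = k + 8/3 = 8/3 + k)
(1/(R(B, 18/9) + 17²))² = (1/((8/3 + 18/9) + 17²))² = (1/((8/3 + 18*(⅑)) + 289))² = (1/((8/3 + 2) + 289))² = (1/(14/3 + 289))² = (1/(881/3))² = (3/881)² = 9/776161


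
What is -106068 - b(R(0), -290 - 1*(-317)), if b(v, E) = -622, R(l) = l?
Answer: -105446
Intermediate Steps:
-106068 - b(R(0), -290 - 1*(-317)) = -106068 - 1*(-622) = -106068 + 622 = -105446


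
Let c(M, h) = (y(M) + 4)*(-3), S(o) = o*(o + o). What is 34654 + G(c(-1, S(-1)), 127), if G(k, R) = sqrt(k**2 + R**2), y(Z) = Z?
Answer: 34654 + sqrt(16210) ≈ 34781.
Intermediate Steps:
S(o) = 2*o**2 (S(o) = o*(2*o) = 2*o**2)
c(M, h) = -12 - 3*M (c(M, h) = (M + 4)*(-3) = (4 + M)*(-3) = -12 - 3*M)
G(k, R) = sqrt(R**2 + k**2)
34654 + G(c(-1, S(-1)), 127) = 34654 + sqrt(127**2 + (-12 - 3*(-1))**2) = 34654 + sqrt(16129 + (-12 + 3)**2) = 34654 + sqrt(16129 + (-9)**2) = 34654 + sqrt(16129 + 81) = 34654 + sqrt(16210)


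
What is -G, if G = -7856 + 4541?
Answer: 3315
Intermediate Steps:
G = -3315
-G = -1*(-3315) = 3315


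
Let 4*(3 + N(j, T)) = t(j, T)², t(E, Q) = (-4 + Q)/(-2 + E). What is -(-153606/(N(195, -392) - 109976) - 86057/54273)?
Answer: 42006211013257/222333065836791 ≈ 0.18893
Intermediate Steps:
t(E, Q) = (-4 + Q)/(-2 + E)
N(j, T) = -3 + (-4 + T)²/(4*(-2 + j)²) (N(j, T) = -3 + ((-4 + T)/(-2 + j))²/4 = -3 + ((-4 + T)²/(-2 + j)²)/4 = -3 + (-4 + T)²/(4*(-2 + j)²))
-(-153606/(N(195, -392) - 109976) - 86057/54273) = -(-153606/((-3 + (-4 - 392)²/(4*(-2 + 195)²)) - 109976) - 86057/54273) = -(-153606/((-3 + (¼)*(-396)²/193²) - 109976) - 86057*1/54273) = -(-153606/((-3 + (¼)*156816*(1/37249)) - 109976) - 86057/54273) = -(-153606/((-3 + 39204/37249) - 109976) - 86057/54273) = -(-153606/(-72543/37249 - 109976) - 86057/54273) = -(-153606/(-4096568567/37249) - 86057/54273) = -(-153606*(-37249/4096568567) - 86057/54273) = -(5721669894/4096568567 - 86057/54273) = -1*(-42006211013257/222333065836791) = 42006211013257/222333065836791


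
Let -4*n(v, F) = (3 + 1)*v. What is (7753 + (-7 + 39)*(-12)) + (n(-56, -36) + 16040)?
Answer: 23465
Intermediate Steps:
n(v, F) = -v (n(v, F) = -(3 + 1)*v/4 = -v)
(7753 + (-7 + 39)*(-12)) + (n(-56, -36) + 16040) = (7753 + (-7 + 39)*(-12)) + (-1*(-56) + 16040) = (7753 + 32*(-12)) + (56 + 16040) = (7753 - 384) + 16096 = 7369 + 16096 = 23465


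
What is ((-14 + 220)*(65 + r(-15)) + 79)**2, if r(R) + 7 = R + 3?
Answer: 91298025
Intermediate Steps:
r(R) = -4 + R (r(R) = -7 + (R + 3) = -7 + (3 + R) = -4 + R)
((-14 + 220)*(65 + r(-15)) + 79)**2 = ((-14 + 220)*(65 + (-4 - 15)) + 79)**2 = (206*(65 - 19) + 79)**2 = (206*46 + 79)**2 = (9476 + 79)**2 = 9555**2 = 91298025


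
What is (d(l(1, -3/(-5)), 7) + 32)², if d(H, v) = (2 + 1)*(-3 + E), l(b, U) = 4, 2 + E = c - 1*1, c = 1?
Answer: 289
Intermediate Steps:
E = -2 (E = -2 + (1 - 1*1) = -2 + (1 - 1) = -2 + 0 = -2)
d(H, v) = -15 (d(H, v) = (2 + 1)*(-3 - 2) = 3*(-5) = -15)
(d(l(1, -3/(-5)), 7) + 32)² = (-15 + 32)² = 17² = 289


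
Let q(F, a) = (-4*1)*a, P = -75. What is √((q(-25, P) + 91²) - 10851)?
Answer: I*√2270 ≈ 47.645*I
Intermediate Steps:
q(F, a) = -4*a
√((q(-25, P) + 91²) - 10851) = √((-4*(-75) + 91²) - 10851) = √((300 + 8281) - 10851) = √(8581 - 10851) = √(-2270) = I*√2270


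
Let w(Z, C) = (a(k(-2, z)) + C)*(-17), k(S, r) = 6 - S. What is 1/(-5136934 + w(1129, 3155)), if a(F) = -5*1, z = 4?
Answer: -1/5190484 ≈ -1.9266e-7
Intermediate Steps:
a(F) = -5
w(Z, C) = 85 - 17*C (w(Z, C) = (-5 + C)*(-17) = 85 - 17*C)
1/(-5136934 + w(1129, 3155)) = 1/(-5136934 + (85 - 17*3155)) = 1/(-5136934 + (85 - 53635)) = 1/(-5136934 - 53550) = 1/(-5190484) = -1/5190484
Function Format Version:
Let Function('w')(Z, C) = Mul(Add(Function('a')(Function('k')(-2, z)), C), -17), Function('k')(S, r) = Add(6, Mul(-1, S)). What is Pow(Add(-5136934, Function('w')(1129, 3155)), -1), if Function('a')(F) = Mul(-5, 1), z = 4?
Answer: Rational(-1, 5190484) ≈ -1.9266e-7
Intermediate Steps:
Function('a')(F) = -5
Function('w')(Z, C) = Add(85, Mul(-17, C)) (Function('w')(Z, C) = Mul(Add(-5, C), -17) = Add(85, Mul(-17, C)))
Pow(Add(-5136934, Function('w')(1129, 3155)), -1) = Pow(Add(-5136934, Add(85, Mul(-17, 3155))), -1) = Pow(Add(-5136934, Add(85, -53635)), -1) = Pow(Add(-5136934, -53550), -1) = Pow(-5190484, -1) = Rational(-1, 5190484)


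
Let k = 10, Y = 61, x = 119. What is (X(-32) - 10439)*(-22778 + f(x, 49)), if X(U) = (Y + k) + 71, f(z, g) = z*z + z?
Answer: 87503906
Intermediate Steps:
f(z, g) = z + z² (f(z, g) = z² + z = z + z²)
X(U) = 142 (X(U) = (61 + 10) + 71 = 71 + 71 = 142)
(X(-32) - 10439)*(-22778 + f(x, 49)) = (142 - 10439)*(-22778 + 119*(1 + 119)) = -10297*(-22778 + 119*120) = -10297*(-22778 + 14280) = -10297*(-8498) = 87503906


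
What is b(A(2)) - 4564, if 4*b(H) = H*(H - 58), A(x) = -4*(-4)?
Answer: -4732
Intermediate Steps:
A(x) = 16
b(H) = H*(-58 + H)/4 (b(H) = (H*(H - 58))/4 = (H*(-58 + H))/4 = H*(-58 + H)/4)
b(A(2)) - 4564 = (¼)*16*(-58 + 16) - 4564 = (¼)*16*(-42) - 4564 = -168 - 4564 = -4732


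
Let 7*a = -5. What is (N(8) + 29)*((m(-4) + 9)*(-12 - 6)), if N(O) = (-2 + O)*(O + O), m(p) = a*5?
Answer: -85500/7 ≈ -12214.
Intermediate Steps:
a = -5/7 (a = (⅐)*(-5) = -5/7 ≈ -0.71429)
m(p) = -25/7 (m(p) = -5/7*5 = -25/7)
N(O) = 2*O*(-2 + O) (N(O) = (-2 + O)*(2*O) = 2*O*(-2 + O))
(N(8) + 29)*((m(-4) + 9)*(-12 - 6)) = (2*8*(-2 + 8) + 29)*((-25/7 + 9)*(-12 - 6)) = (2*8*6 + 29)*((38/7)*(-18)) = (96 + 29)*(-684/7) = 125*(-684/7) = -85500/7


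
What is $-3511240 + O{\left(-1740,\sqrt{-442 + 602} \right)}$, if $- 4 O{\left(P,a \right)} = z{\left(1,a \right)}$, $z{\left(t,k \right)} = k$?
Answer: $-3511240 - \sqrt{10} \approx -3.5112 \cdot 10^{6}$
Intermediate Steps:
$O{\left(P,a \right)} = - \frac{a}{4}$
$-3511240 + O{\left(-1740,\sqrt{-442 + 602} \right)} = -3511240 - \frac{\sqrt{-442 + 602}}{4} = -3511240 - \frac{\sqrt{160}}{4} = -3511240 - \frac{4 \sqrt{10}}{4} = -3511240 - \sqrt{10}$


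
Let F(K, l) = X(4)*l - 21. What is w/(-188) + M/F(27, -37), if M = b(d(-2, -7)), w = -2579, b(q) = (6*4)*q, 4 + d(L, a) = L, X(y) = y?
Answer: 462923/31772 ≈ 14.570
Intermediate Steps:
d(L, a) = -4 + L
F(K, l) = -21 + 4*l (F(K, l) = 4*l - 21 = -21 + 4*l)
b(q) = 24*q
M = -144 (M = 24*(-4 - 2) = 24*(-6) = -144)
w/(-188) + M/F(27, -37) = -2579/(-188) - 144/(-21 + 4*(-37)) = -2579*(-1/188) - 144/(-21 - 148) = 2579/188 - 144/(-169) = 2579/188 - 144*(-1/169) = 2579/188 + 144/169 = 462923/31772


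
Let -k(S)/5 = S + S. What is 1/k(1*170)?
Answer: -1/1700 ≈ -0.00058824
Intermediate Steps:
k(S) = -10*S (k(S) = -5*(S + S) = -10*S)
1/k(1*170) = 1/(-10*170) = 1/(-1700) = -1/1700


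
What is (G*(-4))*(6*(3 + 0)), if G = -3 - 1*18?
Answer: 1512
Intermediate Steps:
G = -21 (G = -3 - 18 = -21)
(G*(-4))*(6*(3 + 0)) = (-21*(-4))*(6*(3 + 0)) = 84*(6*3) = 84*18 = 1512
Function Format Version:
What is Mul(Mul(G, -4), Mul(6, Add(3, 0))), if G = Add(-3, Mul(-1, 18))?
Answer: 1512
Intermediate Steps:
G = -21 (G = Add(-3, -18) = -21)
Mul(Mul(G, -4), Mul(6, Add(3, 0))) = Mul(Mul(-21, -4), Mul(6, Add(3, 0))) = Mul(84, Mul(6, 3)) = Mul(84, 18) = 1512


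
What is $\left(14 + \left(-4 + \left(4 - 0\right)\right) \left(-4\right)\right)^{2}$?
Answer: $196$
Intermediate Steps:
$\left(14 + \left(-4 + \left(4 - 0\right)\right) \left(-4\right)\right)^{2} = \left(14 + \left(-4 + \left(4 + 0\right)\right) \left(-4\right)\right)^{2} = \left(14 + \left(-4 + 4\right) \left(-4\right)\right)^{2} = \left(14 + 0 \left(-4\right)\right)^{2} = \left(14 + 0\right)^{2} = 14^{2} = 196$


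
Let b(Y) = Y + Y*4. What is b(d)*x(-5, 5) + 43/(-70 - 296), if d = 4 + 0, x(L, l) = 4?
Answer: 29237/366 ≈ 79.883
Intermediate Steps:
d = 4
b(Y) = 5*Y (b(Y) = Y + 4*Y = 5*Y)
b(d)*x(-5, 5) + 43/(-70 - 296) = (5*4)*4 + 43/(-70 - 296) = 20*4 + 43/(-366) = 80 + 43*(-1/366) = 80 - 43/366 = 29237/366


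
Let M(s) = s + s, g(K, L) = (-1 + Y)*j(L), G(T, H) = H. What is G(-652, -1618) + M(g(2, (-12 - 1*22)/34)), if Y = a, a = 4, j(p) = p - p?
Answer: -1618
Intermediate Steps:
j(p) = 0
Y = 4
g(K, L) = 0 (g(K, L) = (-1 + 4)*0 = 3*0 = 0)
M(s) = 2*s
G(-652, -1618) + M(g(2, (-12 - 1*22)/34)) = -1618 + 2*0 = -1618 + 0 = -1618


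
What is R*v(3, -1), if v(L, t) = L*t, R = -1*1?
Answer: 3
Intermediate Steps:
R = -1
R*v(3, -1) = -3*(-1) = -1*(-3) = 3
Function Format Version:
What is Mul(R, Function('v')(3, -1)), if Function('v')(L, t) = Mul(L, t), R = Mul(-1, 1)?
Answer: 3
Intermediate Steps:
R = -1
Mul(R, Function('v')(3, -1)) = Mul(-1, Mul(3, -1)) = Mul(-1, -3) = 3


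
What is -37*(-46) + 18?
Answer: 1720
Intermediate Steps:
-37*(-46) + 18 = 1702 + 18 = 1720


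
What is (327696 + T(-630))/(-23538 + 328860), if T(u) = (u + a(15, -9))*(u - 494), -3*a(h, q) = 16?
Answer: 1562716/457983 ≈ 3.4122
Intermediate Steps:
a(h, q) = -16/3 (a(h, q) = -⅓*16 = -16/3)
T(u) = (-494 + u)*(-16/3 + u) (T(u) = (u - 16/3)*(u - 494) = (-16/3 + u)*(-494 + u) = (-494 + u)*(-16/3 + u))
(327696 + T(-630))/(-23538 + 328860) = (327696 + (7904/3 + (-630)² - 1498/3*(-630)))/(-23538 + 328860) = (327696 + (7904/3 + 396900 + 314580))/305322 = (327696 + 2142344/3)*(1/305322) = (3125432/3)*(1/305322) = 1562716/457983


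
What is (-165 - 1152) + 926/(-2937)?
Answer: -3868955/2937 ≈ -1317.3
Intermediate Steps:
(-165 - 1152) + 926/(-2937) = -1317 + 926*(-1/2937) = -1317 - 926/2937 = -3868955/2937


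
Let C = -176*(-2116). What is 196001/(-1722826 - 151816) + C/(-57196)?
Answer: -177339287067/26805505958 ≈ -6.6158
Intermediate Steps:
C = 372416
196001/(-1722826 - 151816) + C/(-57196) = 196001/(-1722826 - 151816) + 372416/(-57196) = 196001/(-1874642) + 372416*(-1/57196) = 196001*(-1/1874642) - 93104/14299 = -196001/1874642 - 93104/14299 = -177339287067/26805505958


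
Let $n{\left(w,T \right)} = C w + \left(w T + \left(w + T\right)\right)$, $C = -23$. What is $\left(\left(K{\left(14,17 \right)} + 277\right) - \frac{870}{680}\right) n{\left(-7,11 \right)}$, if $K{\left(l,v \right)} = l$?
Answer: $\frac{433422}{17} \approx 25495.0$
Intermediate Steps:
$n{\left(w,T \right)} = T - 22 w + T w$ ($n{\left(w,T \right)} = - 23 w + \left(w T + \left(w + T\right)\right) = - 23 w + \left(T w + \left(T + w\right)\right) = - 23 w + \left(T + w + T w\right) = T - 22 w + T w$)
$\left(\left(K{\left(14,17 \right)} + 277\right) - \frac{870}{680}\right) n{\left(-7,11 \right)} = \left(\left(14 + 277\right) - \frac{870}{680}\right) \left(11 - -154 + 11 \left(-7\right)\right) = \left(291 - \frac{87}{68}\right) \left(11 + 154 - 77\right) = \left(291 - \frac{87}{68}\right) 88 = \frac{19701}{68} \cdot 88 = \frac{433422}{17}$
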